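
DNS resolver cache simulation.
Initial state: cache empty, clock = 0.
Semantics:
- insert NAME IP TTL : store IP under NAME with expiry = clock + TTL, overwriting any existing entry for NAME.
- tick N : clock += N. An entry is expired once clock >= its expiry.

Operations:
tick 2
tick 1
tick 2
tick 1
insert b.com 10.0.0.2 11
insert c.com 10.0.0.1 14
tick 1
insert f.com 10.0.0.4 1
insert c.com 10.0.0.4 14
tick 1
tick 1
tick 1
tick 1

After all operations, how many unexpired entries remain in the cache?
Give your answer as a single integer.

Op 1: tick 2 -> clock=2.
Op 2: tick 1 -> clock=3.
Op 3: tick 2 -> clock=5.
Op 4: tick 1 -> clock=6.
Op 5: insert b.com -> 10.0.0.2 (expiry=6+11=17). clock=6
Op 6: insert c.com -> 10.0.0.1 (expiry=6+14=20). clock=6
Op 7: tick 1 -> clock=7.
Op 8: insert f.com -> 10.0.0.4 (expiry=7+1=8). clock=7
Op 9: insert c.com -> 10.0.0.4 (expiry=7+14=21). clock=7
Op 10: tick 1 -> clock=8. purged={f.com}
Op 11: tick 1 -> clock=9.
Op 12: tick 1 -> clock=10.
Op 13: tick 1 -> clock=11.
Final cache (unexpired): {b.com,c.com} -> size=2

Answer: 2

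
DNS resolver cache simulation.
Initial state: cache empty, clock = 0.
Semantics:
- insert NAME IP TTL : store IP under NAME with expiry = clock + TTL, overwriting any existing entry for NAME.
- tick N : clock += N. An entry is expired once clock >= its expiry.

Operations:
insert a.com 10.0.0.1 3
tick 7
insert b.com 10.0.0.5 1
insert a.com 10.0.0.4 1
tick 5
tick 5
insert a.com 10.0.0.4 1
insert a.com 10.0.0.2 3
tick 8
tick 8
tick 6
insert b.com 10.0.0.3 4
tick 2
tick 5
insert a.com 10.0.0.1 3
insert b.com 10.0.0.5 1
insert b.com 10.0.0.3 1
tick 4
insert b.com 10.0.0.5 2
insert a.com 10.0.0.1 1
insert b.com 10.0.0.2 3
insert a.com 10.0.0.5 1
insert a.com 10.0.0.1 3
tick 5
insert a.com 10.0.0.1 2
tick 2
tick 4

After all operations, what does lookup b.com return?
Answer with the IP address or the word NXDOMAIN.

Answer: NXDOMAIN

Derivation:
Op 1: insert a.com -> 10.0.0.1 (expiry=0+3=3). clock=0
Op 2: tick 7 -> clock=7. purged={a.com}
Op 3: insert b.com -> 10.0.0.5 (expiry=7+1=8). clock=7
Op 4: insert a.com -> 10.0.0.4 (expiry=7+1=8). clock=7
Op 5: tick 5 -> clock=12. purged={a.com,b.com}
Op 6: tick 5 -> clock=17.
Op 7: insert a.com -> 10.0.0.4 (expiry=17+1=18). clock=17
Op 8: insert a.com -> 10.0.0.2 (expiry=17+3=20). clock=17
Op 9: tick 8 -> clock=25. purged={a.com}
Op 10: tick 8 -> clock=33.
Op 11: tick 6 -> clock=39.
Op 12: insert b.com -> 10.0.0.3 (expiry=39+4=43). clock=39
Op 13: tick 2 -> clock=41.
Op 14: tick 5 -> clock=46. purged={b.com}
Op 15: insert a.com -> 10.0.0.1 (expiry=46+3=49). clock=46
Op 16: insert b.com -> 10.0.0.5 (expiry=46+1=47). clock=46
Op 17: insert b.com -> 10.0.0.3 (expiry=46+1=47). clock=46
Op 18: tick 4 -> clock=50. purged={a.com,b.com}
Op 19: insert b.com -> 10.0.0.5 (expiry=50+2=52). clock=50
Op 20: insert a.com -> 10.0.0.1 (expiry=50+1=51). clock=50
Op 21: insert b.com -> 10.0.0.2 (expiry=50+3=53). clock=50
Op 22: insert a.com -> 10.0.0.5 (expiry=50+1=51). clock=50
Op 23: insert a.com -> 10.0.0.1 (expiry=50+3=53). clock=50
Op 24: tick 5 -> clock=55. purged={a.com,b.com}
Op 25: insert a.com -> 10.0.0.1 (expiry=55+2=57). clock=55
Op 26: tick 2 -> clock=57. purged={a.com}
Op 27: tick 4 -> clock=61.
lookup b.com: not in cache (expired or never inserted)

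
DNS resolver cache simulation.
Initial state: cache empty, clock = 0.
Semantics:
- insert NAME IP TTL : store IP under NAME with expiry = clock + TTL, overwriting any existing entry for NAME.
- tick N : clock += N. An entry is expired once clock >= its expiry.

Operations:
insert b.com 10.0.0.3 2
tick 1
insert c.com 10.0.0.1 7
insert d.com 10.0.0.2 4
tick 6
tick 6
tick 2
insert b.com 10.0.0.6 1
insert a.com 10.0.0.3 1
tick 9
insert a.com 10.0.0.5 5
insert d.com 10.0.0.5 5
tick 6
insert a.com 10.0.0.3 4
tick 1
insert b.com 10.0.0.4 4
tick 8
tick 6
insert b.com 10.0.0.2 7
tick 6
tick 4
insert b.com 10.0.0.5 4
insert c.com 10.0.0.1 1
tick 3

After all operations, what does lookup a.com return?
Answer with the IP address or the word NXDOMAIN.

Answer: NXDOMAIN

Derivation:
Op 1: insert b.com -> 10.0.0.3 (expiry=0+2=2). clock=0
Op 2: tick 1 -> clock=1.
Op 3: insert c.com -> 10.0.0.1 (expiry=1+7=8). clock=1
Op 4: insert d.com -> 10.0.0.2 (expiry=1+4=5). clock=1
Op 5: tick 6 -> clock=7. purged={b.com,d.com}
Op 6: tick 6 -> clock=13. purged={c.com}
Op 7: tick 2 -> clock=15.
Op 8: insert b.com -> 10.0.0.6 (expiry=15+1=16). clock=15
Op 9: insert a.com -> 10.0.0.3 (expiry=15+1=16). clock=15
Op 10: tick 9 -> clock=24. purged={a.com,b.com}
Op 11: insert a.com -> 10.0.0.5 (expiry=24+5=29). clock=24
Op 12: insert d.com -> 10.0.0.5 (expiry=24+5=29). clock=24
Op 13: tick 6 -> clock=30. purged={a.com,d.com}
Op 14: insert a.com -> 10.0.0.3 (expiry=30+4=34). clock=30
Op 15: tick 1 -> clock=31.
Op 16: insert b.com -> 10.0.0.4 (expiry=31+4=35). clock=31
Op 17: tick 8 -> clock=39. purged={a.com,b.com}
Op 18: tick 6 -> clock=45.
Op 19: insert b.com -> 10.0.0.2 (expiry=45+7=52). clock=45
Op 20: tick 6 -> clock=51.
Op 21: tick 4 -> clock=55. purged={b.com}
Op 22: insert b.com -> 10.0.0.5 (expiry=55+4=59). clock=55
Op 23: insert c.com -> 10.0.0.1 (expiry=55+1=56). clock=55
Op 24: tick 3 -> clock=58. purged={c.com}
lookup a.com: not in cache (expired or never inserted)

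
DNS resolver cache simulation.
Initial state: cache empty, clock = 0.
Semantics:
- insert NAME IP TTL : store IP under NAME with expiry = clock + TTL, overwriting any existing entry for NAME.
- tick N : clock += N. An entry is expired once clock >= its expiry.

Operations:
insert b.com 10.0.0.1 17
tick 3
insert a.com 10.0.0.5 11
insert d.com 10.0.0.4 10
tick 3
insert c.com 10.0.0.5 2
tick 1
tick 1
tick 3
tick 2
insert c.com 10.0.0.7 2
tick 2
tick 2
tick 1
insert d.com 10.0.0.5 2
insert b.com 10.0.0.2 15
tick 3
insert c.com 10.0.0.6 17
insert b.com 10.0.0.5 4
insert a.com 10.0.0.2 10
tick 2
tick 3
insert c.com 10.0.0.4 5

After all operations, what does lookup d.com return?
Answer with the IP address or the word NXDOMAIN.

Answer: NXDOMAIN

Derivation:
Op 1: insert b.com -> 10.0.0.1 (expiry=0+17=17). clock=0
Op 2: tick 3 -> clock=3.
Op 3: insert a.com -> 10.0.0.5 (expiry=3+11=14). clock=3
Op 4: insert d.com -> 10.0.0.4 (expiry=3+10=13). clock=3
Op 5: tick 3 -> clock=6.
Op 6: insert c.com -> 10.0.0.5 (expiry=6+2=8). clock=6
Op 7: tick 1 -> clock=7.
Op 8: tick 1 -> clock=8. purged={c.com}
Op 9: tick 3 -> clock=11.
Op 10: tick 2 -> clock=13. purged={d.com}
Op 11: insert c.com -> 10.0.0.7 (expiry=13+2=15). clock=13
Op 12: tick 2 -> clock=15. purged={a.com,c.com}
Op 13: tick 2 -> clock=17. purged={b.com}
Op 14: tick 1 -> clock=18.
Op 15: insert d.com -> 10.0.0.5 (expiry=18+2=20). clock=18
Op 16: insert b.com -> 10.0.0.2 (expiry=18+15=33). clock=18
Op 17: tick 3 -> clock=21. purged={d.com}
Op 18: insert c.com -> 10.0.0.6 (expiry=21+17=38). clock=21
Op 19: insert b.com -> 10.0.0.5 (expiry=21+4=25). clock=21
Op 20: insert a.com -> 10.0.0.2 (expiry=21+10=31). clock=21
Op 21: tick 2 -> clock=23.
Op 22: tick 3 -> clock=26. purged={b.com}
Op 23: insert c.com -> 10.0.0.4 (expiry=26+5=31). clock=26
lookup d.com: not in cache (expired or never inserted)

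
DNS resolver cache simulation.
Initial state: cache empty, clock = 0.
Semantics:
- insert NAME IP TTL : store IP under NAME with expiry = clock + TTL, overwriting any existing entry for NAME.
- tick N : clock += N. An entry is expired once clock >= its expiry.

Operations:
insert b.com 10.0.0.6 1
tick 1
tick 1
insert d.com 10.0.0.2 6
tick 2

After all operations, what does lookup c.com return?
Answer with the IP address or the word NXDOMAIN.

Op 1: insert b.com -> 10.0.0.6 (expiry=0+1=1). clock=0
Op 2: tick 1 -> clock=1. purged={b.com}
Op 3: tick 1 -> clock=2.
Op 4: insert d.com -> 10.0.0.2 (expiry=2+6=8). clock=2
Op 5: tick 2 -> clock=4.
lookup c.com: not in cache (expired or never inserted)

Answer: NXDOMAIN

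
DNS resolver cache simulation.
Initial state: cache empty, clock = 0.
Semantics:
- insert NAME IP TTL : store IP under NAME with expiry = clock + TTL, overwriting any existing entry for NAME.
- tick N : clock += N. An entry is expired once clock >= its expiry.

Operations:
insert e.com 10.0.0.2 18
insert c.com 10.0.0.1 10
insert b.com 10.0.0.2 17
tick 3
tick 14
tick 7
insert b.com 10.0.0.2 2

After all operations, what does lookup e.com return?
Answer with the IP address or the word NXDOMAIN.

Answer: NXDOMAIN

Derivation:
Op 1: insert e.com -> 10.0.0.2 (expiry=0+18=18). clock=0
Op 2: insert c.com -> 10.0.0.1 (expiry=0+10=10). clock=0
Op 3: insert b.com -> 10.0.0.2 (expiry=0+17=17). clock=0
Op 4: tick 3 -> clock=3.
Op 5: tick 14 -> clock=17. purged={b.com,c.com}
Op 6: tick 7 -> clock=24. purged={e.com}
Op 7: insert b.com -> 10.0.0.2 (expiry=24+2=26). clock=24
lookup e.com: not in cache (expired or never inserted)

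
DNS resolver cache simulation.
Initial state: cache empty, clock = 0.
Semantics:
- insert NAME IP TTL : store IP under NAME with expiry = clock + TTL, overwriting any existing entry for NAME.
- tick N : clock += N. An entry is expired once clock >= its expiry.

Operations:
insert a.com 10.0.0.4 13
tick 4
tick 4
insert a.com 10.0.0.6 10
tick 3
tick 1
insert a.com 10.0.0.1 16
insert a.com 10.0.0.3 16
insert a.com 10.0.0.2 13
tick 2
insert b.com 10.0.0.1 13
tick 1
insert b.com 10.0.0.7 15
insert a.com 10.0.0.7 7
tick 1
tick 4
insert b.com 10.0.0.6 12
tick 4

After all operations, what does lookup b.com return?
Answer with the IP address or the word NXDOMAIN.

Op 1: insert a.com -> 10.0.0.4 (expiry=0+13=13). clock=0
Op 2: tick 4 -> clock=4.
Op 3: tick 4 -> clock=8.
Op 4: insert a.com -> 10.0.0.6 (expiry=8+10=18). clock=8
Op 5: tick 3 -> clock=11.
Op 6: tick 1 -> clock=12.
Op 7: insert a.com -> 10.0.0.1 (expiry=12+16=28). clock=12
Op 8: insert a.com -> 10.0.0.3 (expiry=12+16=28). clock=12
Op 9: insert a.com -> 10.0.0.2 (expiry=12+13=25). clock=12
Op 10: tick 2 -> clock=14.
Op 11: insert b.com -> 10.0.0.1 (expiry=14+13=27). clock=14
Op 12: tick 1 -> clock=15.
Op 13: insert b.com -> 10.0.0.7 (expiry=15+15=30). clock=15
Op 14: insert a.com -> 10.0.0.7 (expiry=15+7=22). clock=15
Op 15: tick 1 -> clock=16.
Op 16: tick 4 -> clock=20.
Op 17: insert b.com -> 10.0.0.6 (expiry=20+12=32). clock=20
Op 18: tick 4 -> clock=24. purged={a.com}
lookup b.com: present, ip=10.0.0.6 expiry=32 > clock=24

Answer: 10.0.0.6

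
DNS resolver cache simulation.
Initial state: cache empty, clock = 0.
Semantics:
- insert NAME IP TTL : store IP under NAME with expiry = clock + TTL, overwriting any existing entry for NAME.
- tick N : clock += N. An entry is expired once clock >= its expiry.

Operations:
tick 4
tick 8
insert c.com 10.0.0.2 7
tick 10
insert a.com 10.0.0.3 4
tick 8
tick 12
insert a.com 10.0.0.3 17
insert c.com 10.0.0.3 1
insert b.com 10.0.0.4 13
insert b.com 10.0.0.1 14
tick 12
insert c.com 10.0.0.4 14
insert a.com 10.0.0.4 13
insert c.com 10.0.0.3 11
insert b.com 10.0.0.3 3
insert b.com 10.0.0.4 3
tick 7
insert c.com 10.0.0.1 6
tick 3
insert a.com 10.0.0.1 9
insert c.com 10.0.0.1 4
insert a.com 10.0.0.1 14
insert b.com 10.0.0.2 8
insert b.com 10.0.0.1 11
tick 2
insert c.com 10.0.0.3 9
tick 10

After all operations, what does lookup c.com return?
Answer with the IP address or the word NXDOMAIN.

Op 1: tick 4 -> clock=4.
Op 2: tick 8 -> clock=12.
Op 3: insert c.com -> 10.0.0.2 (expiry=12+7=19). clock=12
Op 4: tick 10 -> clock=22. purged={c.com}
Op 5: insert a.com -> 10.0.0.3 (expiry=22+4=26). clock=22
Op 6: tick 8 -> clock=30. purged={a.com}
Op 7: tick 12 -> clock=42.
Op 8: insert a.com -> 10.0.0.3 (expiry=42+17=59). clock=42
Op 9: insert c.com -> 10.0.0.3 (expiry=42+1=43). clock=42
Op 10: insert b.com -> 10.0.0.4 (expiry=42+13=55). clock=42
Op 11: insert b.com -> 10.0.0.1 (expiry=42+14=56). clock=42
Op 12: tick 12 -> clock=54. purged={c.com}
Op 13: insert c.com -> 10.0.0.4 (expiry=54+14=68). clock=54
Op 14: insert a.com -> 10.0.0.4 (expiry=54+13=67). clock=54
Op 15: insert c.com -> 10.0.0.3 (expiry=54+11=65). clock=54
Op 16: insert b.com -> 10.0.0.3 (expiry=54+3=57). clock=54
Op 17: insert b.com -> 10.0.0.4 (expiry=54+3=57). clock=54
Op 18: tick 7 -> clock=61. purged={b.com}
Op 19: insert c.com -> 10.0.0.1 (expiry=61+6=67). clock=61
Op 20: tick 3 -> clock=64.
Op 21: insert a.com -> 10.0.0.1 (expiry=64+9=73). clock=64
Op 22: insert c.com -> 10.0.0.1 (expiry=64+4=68). clock=64
Op 23: insert a.com -> 10.0.0.1 (expiry=64+14=78). clock=64
Op 24: insert b.com -> 10.0.0.2 (expiry=64+8=72). clock=64
Op 25: insert b.com -> 10.0.0.1 (expiry=64+11=75). clock=64
Op 26: tick 2 -> clock=66.
Op 27: insert c.com -> 10.0.0.3 (expiry=66+9=75). clock=66
Op 28: tick 10 -> clock=76. purged={b.com,c.com}
lookup c.com: not in cache (expired or never inserted)

Answer: NXDOMAIN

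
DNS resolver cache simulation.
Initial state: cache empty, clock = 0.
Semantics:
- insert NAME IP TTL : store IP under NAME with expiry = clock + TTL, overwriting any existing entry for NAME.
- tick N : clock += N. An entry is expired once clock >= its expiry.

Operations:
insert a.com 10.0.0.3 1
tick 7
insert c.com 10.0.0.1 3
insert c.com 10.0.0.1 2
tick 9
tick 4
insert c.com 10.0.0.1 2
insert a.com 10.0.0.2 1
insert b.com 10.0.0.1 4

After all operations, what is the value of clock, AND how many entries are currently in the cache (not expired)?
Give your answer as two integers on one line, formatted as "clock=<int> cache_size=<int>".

Answer: clock=20 cache_size=3

Derivation:
Op 1: insert a.com -> 10.0.0.3 (expiry=0+1=1). clock=0
Op 2: tick 7 -> clock=7. purged={a.com}
Op 3: insert c.com -> 10.0.0.1 (expiry=7+3=10). clock=7
Op 4: insert c.com -> 10.0.0.1 (expiry=7+2=9). clock=7
Op 5: tick 9 -> clock=16. purged={c.com}
Op 6: tick 4 -> clock=20.
Op 7: insert c.com -> 10.0.0.1 (expiry=20+2=22). clock=20
Op 8: insert a.com -> 10.0.0.2 (expiry=20+1=21). clock=20
Op 9: insert b.com -> 10.0.0.1 (expiry=20+4=24). clock=20
Final clock = 20
Final cache (unexpired): {a.com,b.com,c.com} -> size=3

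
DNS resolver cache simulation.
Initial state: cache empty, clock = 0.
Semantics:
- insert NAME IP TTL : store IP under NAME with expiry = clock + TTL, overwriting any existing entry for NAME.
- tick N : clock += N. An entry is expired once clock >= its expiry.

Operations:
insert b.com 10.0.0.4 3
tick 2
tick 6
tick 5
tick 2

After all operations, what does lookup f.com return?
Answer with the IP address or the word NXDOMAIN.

Op 1: insert b.com -> 10.0.0.4 (expiry=0+3=3). clock=0
Op 2: tick 2 -> clock=2.
Op 3: tick 6 -> clock=8. purged={b.com}
Op 4: tick 5 -> clock=13.
Op 5: tick 2 -> clock=15.
lookup f.com: not in cache (expired or never inserted)

Answer: NXDOMAIN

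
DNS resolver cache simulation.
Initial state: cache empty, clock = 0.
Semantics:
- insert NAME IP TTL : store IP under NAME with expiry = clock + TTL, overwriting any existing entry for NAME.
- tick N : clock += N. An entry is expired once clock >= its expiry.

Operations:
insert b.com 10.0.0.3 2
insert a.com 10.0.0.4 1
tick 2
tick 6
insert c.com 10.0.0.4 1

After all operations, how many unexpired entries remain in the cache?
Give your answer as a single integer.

Answer: 1

Derivation:
Op 1: insert b.com -> 10.0.0.3 (expiry=0+2=2). clock=0
Op 2: insert a.com -> 10.0.0.4 (expiry=0+1=1). clock=0
Op 3: tick 2 -> clock=2. purged={a.com,b.com}
Op 4: tick 6 -> clock=8.
Op 5: insert c.com -> 10.0.0.4 (expiry=8+1=9). clock=8
Final cache (unexpired): {c.com} -> size=1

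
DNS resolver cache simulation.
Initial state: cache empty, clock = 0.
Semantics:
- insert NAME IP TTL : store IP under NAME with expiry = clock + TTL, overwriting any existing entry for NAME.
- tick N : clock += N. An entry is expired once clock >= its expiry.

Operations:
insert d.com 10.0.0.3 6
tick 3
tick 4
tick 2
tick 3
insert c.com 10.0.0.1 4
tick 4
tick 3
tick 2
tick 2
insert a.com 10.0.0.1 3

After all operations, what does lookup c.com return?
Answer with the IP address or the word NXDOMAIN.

Answer: NXDOMAIN

Derivation:
Op 1: insert d.com -> 10.0.0.3 (expiry=0+6=6). clock=0
Op 2: tick 3 -> clock=3.
Op 3: tick 4 -> clock=7. purged={d.com}
Op 4: tick 2 -> clock=9.
Op 5: tick 3 -> clock=12.
Op 6: insert c.com -> 10.0.0.1 (expiry=12+4=16). clock=12
Op 7: tick 4 -> clock=16. purged={c.com}
Op 8: tick 3 -> clock=19.
Op 9: tick 2 -> clock=21.
Op 10: tick 2 -> clock=23.
Op 11: insert a.com -> 10.0.0.1 (expiry=23+3=26). clock=23
lookup c.com: not in cache (expired or never inserted)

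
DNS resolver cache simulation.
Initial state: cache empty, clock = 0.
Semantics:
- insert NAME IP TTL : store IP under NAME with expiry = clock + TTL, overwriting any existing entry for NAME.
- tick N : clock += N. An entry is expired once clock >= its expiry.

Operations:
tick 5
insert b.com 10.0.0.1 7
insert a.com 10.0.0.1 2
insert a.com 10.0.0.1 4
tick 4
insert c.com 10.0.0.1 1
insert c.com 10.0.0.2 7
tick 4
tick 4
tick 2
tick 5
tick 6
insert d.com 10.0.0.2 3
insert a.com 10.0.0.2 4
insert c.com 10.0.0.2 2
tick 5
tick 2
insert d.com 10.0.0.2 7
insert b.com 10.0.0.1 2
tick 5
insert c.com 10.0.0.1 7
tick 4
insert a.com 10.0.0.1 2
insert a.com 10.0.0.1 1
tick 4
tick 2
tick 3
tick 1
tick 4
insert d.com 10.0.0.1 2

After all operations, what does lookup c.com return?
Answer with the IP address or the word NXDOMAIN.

Op 1: tick 5 -> clock=5.
Op 2: insert b.com -> 10.0.0.1 (expiry=5+7=12). clock=5
Op 3: insert a.com -> 10.0.0.1 (expiry=5+2=7). clock=5
Op 4: insert a.com -> 10.0.0.1 (expiry=5+4=9). clock=5
Op 5: tick 4 -> clock=9. purged={a.com}
Op 6: insert c.com -> 10.0.0.1 (expiry=9+1=10). clock=9
Op 7: insert c.com -> 10.0.0.2 (expiry=9+7=16). clock=9
Op 8: tick 4 -> clock=13. purged={b.com}
Op 9: tick 4 -> clock=17. purged={c.com}
Op 10: tick 2 -> clock=19.
Op 11: tick 5 -> clock=24.
Op 12: tick 6 -> clock=30.
Op 13: insert d.com -> 10.0.0.2 (expiry=30+3=33). clock=30
Op 14: insert a.com -> 10.0.0.2 (expiry=30+4=34). clock=30
Op 15: insert c.com -> 10.0.0.2 (expiry=30+2=32). clock=30
Op 16: tick 5 -> clock=35. purged={a.com,c.com,d.com}
Op 17: tick 2 -> clock=37.
Op 18: insert d.com -> 10.0.0.2 (expiry=37+7=44). clock=37
Op 19: insert b.com -> 10.0.0.1 (expiry=37+2=39). clock=37
Op 20: tick 5 -> clock=42. purged={b.com}
Op 21: insert c.com -> 10.0.0.1 (expiry=42+7=49). clock=42
Op 22: tick 4 -> clock=46. purged={d.com}
Op 23: insert a.com -> 10.0.0.1 (expiry=46+2=48). clock=46
Op 24: insert a.com -> 10.0.0.1 (expiry=46+1=47). clock=46
Op 25: tick 4 -> clock=50. purged={a.com,c.com}
Op 26: tick 2 -> clock=52.
Op 27: tick 3 -> clock=55.
Op 28: tick 1 -> clock=56.
Op 29: tick 4 -> clock=60.
Op 30: insert d.com -> 10.0.0.1 (expiry=60+2=62). clock=60
lookup c.com: not in cache (expired or never inserted)

Answer: NXDOMAIN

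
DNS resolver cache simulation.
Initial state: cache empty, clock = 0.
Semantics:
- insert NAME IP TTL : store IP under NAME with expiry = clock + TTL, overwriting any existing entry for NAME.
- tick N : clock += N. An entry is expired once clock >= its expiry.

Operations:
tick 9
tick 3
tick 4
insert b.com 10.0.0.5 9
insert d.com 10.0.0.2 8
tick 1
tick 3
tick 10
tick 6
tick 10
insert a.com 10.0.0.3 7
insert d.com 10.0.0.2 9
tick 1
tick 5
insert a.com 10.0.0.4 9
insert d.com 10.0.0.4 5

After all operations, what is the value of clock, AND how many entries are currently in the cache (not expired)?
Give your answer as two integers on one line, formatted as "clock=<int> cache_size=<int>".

Op 1: tick 9 -> clock=9.
Op 2: tick 3 -> clock=12.
Op 3: tick 4 -> clock=16.
Op 4: insert b.com -> 10.0.0.5 (expiry=16+9=25). clock=16
Op 5: insert d.com -> 10.0.0.2 (expiry=16+8=24). clock=16
Op 6: tick 1 -> clock=17.
Op 7: tick 3 -> clock=20.
Op 8: tick 10 -> clock=30. purged={b.com,d.com}
Op 9: tick 6 -> clock=36.
Op 10: tick 10 -> clock=46.
Op 11: insert a.com -> 10.0.0.3 (expiry=46+7=53). clock=46
Op 12: insert d.com -> 10.0.0.2 (expiry=46+9=55). clock=46
Op 13: tick 1 -> clock=47.
Op 14: tick 5 -> clock=52.
Op 15: insert a.com -> 10.0.0.4 (expiry=52+9=61). clock=52
Op 16: insert d.com -> 10.0.0.4 (expiry=52+5=57). clock=52
Final clock = 52
Final cache (unexpired): {a.com,d.com} -> size=2

Answer: clock=52 cache_size=2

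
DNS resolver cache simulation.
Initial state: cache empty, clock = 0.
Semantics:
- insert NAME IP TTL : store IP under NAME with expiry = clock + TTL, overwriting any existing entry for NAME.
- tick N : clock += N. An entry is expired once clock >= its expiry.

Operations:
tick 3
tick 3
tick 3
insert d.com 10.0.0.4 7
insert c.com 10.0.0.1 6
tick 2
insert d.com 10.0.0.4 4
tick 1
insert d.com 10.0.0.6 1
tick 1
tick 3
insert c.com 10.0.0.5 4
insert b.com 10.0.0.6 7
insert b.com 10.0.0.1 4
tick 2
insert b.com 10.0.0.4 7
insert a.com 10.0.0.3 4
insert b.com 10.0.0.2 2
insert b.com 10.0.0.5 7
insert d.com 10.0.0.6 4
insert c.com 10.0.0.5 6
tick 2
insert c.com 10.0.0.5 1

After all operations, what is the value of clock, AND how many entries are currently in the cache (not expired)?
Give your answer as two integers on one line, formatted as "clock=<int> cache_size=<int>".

Op 1: tick 3 -> clock=3.
Op 2: tick 3 -> clock=6.
Op 3: tick 3 -> clock=9.
Op 4: insert d.com -> 10.0.0.4 (expiry=9+7=16). clock=9
Op 5: insert c.com -> 10.0.0.1 (expiry=9+6=15). clock=9
Op 6: tick 2 -> clock=11.
Op 7: insert d.com -> 10.0.0.4 (expiry=11+4=15). clock=11
Op 8: tick 1 -> clock=12.
Op 9: insert d.com -> 10.0.0.6 (expiry=12+1=13). clock=12
Op 10: tick 1 -> clock=13. purged={d.com}
Op 11: tick 3 -> clock=16. purged={c.com}
Op 12: insert c.com -> 10.0.0.5 (expiry=16+4=20). clock=16
Op 13: insert b.com -> 10.0.0.6 (expiry=16+7=23). clock=16
Op 14: insert b.com -> 10.0.0.1 (expiry=16+4=20). clock=16
Op 15: tick 2 -> clock=18.
Op 16: insert b.com -> 10.0.0.4 (expiry=18+7=25). clock=18
Op 17: insert a.com -> 10.0.0.3 (expiry=18+4=22). clock=18
Op 18: insert b.com -> 10.0.0.2 (expiry=18+2=20). clock=18
Op 19: insert b.com -> 10.0.0.5 (expiry=18+7=25). clock=18
Op 20: insert d.com -> 10.0.0.6 (expiry=18+4=22). clock=18
Op 21: insert c.com -> 10.0.0.5 (expiry=18+6=24). clock=18
Op 22: tick 2 -> clock=20.
Op 23: insert c.com -> 10.0.0.5 (expiry=20+1=21). clock=20
Final clock = 20
Final cache (unexpired): {a.com,b.com,c.com,d.com} -> size=4

Answer: clock=20 cache_size=4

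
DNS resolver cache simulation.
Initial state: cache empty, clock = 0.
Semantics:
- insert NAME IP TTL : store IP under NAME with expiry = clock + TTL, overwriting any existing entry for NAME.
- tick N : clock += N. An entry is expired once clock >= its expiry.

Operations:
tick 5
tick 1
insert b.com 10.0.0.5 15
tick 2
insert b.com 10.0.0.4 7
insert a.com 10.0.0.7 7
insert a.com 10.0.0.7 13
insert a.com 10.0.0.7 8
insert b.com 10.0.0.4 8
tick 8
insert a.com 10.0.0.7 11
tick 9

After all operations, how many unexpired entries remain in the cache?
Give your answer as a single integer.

Op 1: tick 5 -> clock=5.
Op 2: tick 1 -> clock=6.
Op 3: insert b.com -> 10.0.0.5 (expiry=6+15=21). clock=6
Op 4: tick 2 -> clock=8.
Op 5: insert b.com -> 10.0.0.4 (expiry=8+7=15). clock=8
Op 6: insert a.com -> 10.0.0.7 (expiry=8+7=15). clock=8
Op 7: insert a.com -> 10.0.0.7 (expiry=8+13=21). clock=8
Op 8: insert a.com -> 10.0.0.7 (expiry=8+8=16). clock=8
Op 9: insert b.com -> 10.0.0.4 (expiry=8+8=16). clock=8
Op 10: tick 8 -> clock=16. purged={a.com,b.com}
Op 11: insert a.com -> 10.0.0.7 (expiry=16+11=27). clock=16
Op 12: tick 9 -> clock=25.
Final cache (unexpired): {a.com} -> size=1

Answer: 1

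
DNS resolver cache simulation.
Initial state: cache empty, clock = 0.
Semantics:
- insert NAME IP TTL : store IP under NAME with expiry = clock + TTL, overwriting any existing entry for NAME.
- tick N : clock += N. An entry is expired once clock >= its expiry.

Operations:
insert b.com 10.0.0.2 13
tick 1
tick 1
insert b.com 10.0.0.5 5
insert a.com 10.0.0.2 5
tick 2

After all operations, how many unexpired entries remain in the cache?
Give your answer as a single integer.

Op 1: insert b.com -> 10.0.0.2 (expiry=0+13=13). clock=0
Op 2: tick 1 -> clock=1.
Op 3: tick 1 -> clock=2.
Op 4: insert b.com -> 10.0.0.5 (expiry=2+5=7). clock=2
Op 5: insert a.com -> 10.0.0.2 (expiry=2+5=7). clock=2
Op 6: tick 2 -> clock=4.
Final cache (unexpired): {a.com,b.com} -> size=2

Answer: 2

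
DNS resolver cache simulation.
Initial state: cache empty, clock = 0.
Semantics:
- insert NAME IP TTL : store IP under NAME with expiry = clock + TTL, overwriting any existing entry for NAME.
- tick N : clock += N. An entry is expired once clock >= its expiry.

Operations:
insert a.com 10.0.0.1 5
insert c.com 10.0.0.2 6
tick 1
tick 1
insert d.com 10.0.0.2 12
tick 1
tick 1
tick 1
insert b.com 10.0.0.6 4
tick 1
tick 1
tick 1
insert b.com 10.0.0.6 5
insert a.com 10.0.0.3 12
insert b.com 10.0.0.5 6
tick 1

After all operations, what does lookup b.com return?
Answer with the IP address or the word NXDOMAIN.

Answer: 10.0.0.5

Derivation:
Op 1: insert a.com -> 10.0.0.1 (expiry=0+5=5). clock=0
Op 2: insert c.com -> 10.0.0.2 (expiry=0+6=6). clock=0
Op 3: tick 1 -> clock=1.
Op 4: tick 1 -> clock=2.
Op 5: insert d.com -> 10.0.0.2 (expiry=2+12=14). clock=2
Op 6: tick 1 -> clock=3.
Op 7: tick 1 -> clock=4.
Op 8: tick 1 -> clock=5. purged={a.com}
Op 9: insert b.com -> 10.0.0.6 (expiry=5+4=9). clock=5
Op 10: tick 1 -> clock=6. purged={c.com}
Op 11: tick 1 -> clock=7.
Op 12: tick 1 -> clock=8.
Op 13: insert b.com -> 10.0.0.6 (expiry=8+5=13). clock=8
Op 14: insert a.com -> 10.0.0.3 (expiry=8+12=20). clock=8
Op 15: insert b.com -> 10.0.0.5 (expiry=8+6=14). clock=8
Op 16: tick 1 -> clock=9.
lookup b.com: present, ip=10.0.0.5 expiry=14 > clock=9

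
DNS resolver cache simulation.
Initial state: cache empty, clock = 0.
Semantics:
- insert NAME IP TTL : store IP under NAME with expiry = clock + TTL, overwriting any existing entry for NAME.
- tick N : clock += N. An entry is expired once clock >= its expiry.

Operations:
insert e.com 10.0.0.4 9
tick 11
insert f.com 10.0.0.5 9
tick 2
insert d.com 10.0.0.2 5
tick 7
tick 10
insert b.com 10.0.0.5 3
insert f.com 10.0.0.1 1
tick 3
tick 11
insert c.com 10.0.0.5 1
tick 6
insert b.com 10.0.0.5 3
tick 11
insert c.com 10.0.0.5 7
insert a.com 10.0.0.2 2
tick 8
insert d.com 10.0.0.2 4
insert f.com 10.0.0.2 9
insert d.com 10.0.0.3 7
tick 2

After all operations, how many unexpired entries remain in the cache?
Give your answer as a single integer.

Answer: 2

Derivation:
Op 1: insert e.com -> 10.0.0.4 (expiry=0+9=9). clock=0
Op 2: tick 11 -> clock=11. purged={e.com}
Op 3: insert f.com -> 10.0.0.5 (expiry=11+9=20). clock=11
Op 4: tick 2 -> clock=13.
Op 5: insert d.com -> 10.0.0.2 (expiry=13+5=18). clock=13
Op 6: tick 7 -> clock=20. purged={d.com,f.com}
Op 7: tick 10 -> clock=30.
Op 8: insert b.com -> 10.0.0.5 (expiry=30+3=33). clock=30
Op 9: insert f.com -> 10.0.0.1 (expiry=30+1=31). clock=30
Op 10: tick 3 -> clock=33. purged={b.com,f.com}
Op 11: tick 11 -> clock=44.
Op 12: insert c.com -> 10.0.0.5 (expiry=44+1=45). clock=44
Op 13: tick 6 -> clock=50. purged={c.com}
Op 14: insert b.com -> 10.0.0.5 (expiry=50+3=53). clock=50
Op 15: tick 11 -> clock=61. purged={b.com}
Op 16: insert c.com -> 10.0.0.5 (expiry=61+7=68). clock=61
Op 17: insert a.com -> 10.0.0.2 (expiry=61+2=63). clock=61
Op 18: tick 8 -> clock=69. purged={a.com,c.com}
Op 19: insert d.com -> 10.0.0.2 (expiry=69+4=73). clock=69
Op 20: insert f.com -> 10.0.0.2 (expiry=69+9=78). clock=69
Op 21: insert d.com -> 10.0.0.3 (expiry=69+7=76). clock=69
Op 22: tick 2 -> clock=71.
Final cache (unexpired): {d.com,f.com} -> size=2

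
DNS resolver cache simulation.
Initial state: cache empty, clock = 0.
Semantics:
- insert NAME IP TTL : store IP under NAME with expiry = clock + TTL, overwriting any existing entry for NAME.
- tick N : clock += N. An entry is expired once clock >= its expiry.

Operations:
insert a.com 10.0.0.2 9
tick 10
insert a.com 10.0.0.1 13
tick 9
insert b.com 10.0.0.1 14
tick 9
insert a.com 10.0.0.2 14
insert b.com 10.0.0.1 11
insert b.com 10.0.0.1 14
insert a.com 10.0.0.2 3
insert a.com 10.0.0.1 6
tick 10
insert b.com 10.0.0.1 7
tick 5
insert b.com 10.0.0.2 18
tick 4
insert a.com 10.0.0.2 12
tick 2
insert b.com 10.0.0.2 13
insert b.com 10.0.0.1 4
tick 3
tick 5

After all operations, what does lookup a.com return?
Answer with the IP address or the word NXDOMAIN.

Answer: 10.0.0.2

Derivation:
Op 1: insert a.com -> 10.0.0.2 (expiry=0+9=9). clock=0
Op 2: tick 10 -> clock=10. purged={a.com}
Op 3: insert a.com -> 10.0.0.1 (expiry=10+13=23). clock=10
Op 4: tick 9 -> clock=19.
Op 5: insert b.com -> 10.0.0.1 (expiry=19+14=33). clock=19
Op 6: tick 9 -> clock=28. purged={a.com}
Op 7: insert a.com -> 10.0.0.2 (expiry=28+14=42). clock=28
Op 8: insert b.com -> 10.0.0.1 (expiry=28+11=39). clock=28
Op 9: insert b.com -> 10.0.0.1 (expiry=28+14=42). clock=28
Op 10: insert a.com -> 10.0.0.2 (expiry=28+3=31). clock=28
Op 11: insert a.com -> 10.0.0.1 (expiry=28+6=34). clock=28
Op 12: tick 10 -> clock=38. purged={a.com}
Op 13: insert b.com -> 10.0.0.1 (expiry=38+7=45). clock=38
Op 14: tick 5 -> clock=43.
Op 15: insert b.com -> 10.0.0.2 (expiry=43+18=61). clock=43
Op 16: tick 4 -> clock=47.
Op 17: insert a.com -> 10.0.0.2 (expiry=47+12=59). clock=47
Op 18: tick 2 -> clock=49.
Op 19: insert b.com -> 10.0.0.2 (expiry=49+13=62). clock=49
Op 20: insert b.com -> 10.0.0.1 (expiry=49+4=53). clock=49
Op 21: tick 3 -> clock=52.
Op 22: tick 5 -> clock=57. purged={b.com}
lookup a.com: present, ip=10.0.0.2 expiry=59 > clock=57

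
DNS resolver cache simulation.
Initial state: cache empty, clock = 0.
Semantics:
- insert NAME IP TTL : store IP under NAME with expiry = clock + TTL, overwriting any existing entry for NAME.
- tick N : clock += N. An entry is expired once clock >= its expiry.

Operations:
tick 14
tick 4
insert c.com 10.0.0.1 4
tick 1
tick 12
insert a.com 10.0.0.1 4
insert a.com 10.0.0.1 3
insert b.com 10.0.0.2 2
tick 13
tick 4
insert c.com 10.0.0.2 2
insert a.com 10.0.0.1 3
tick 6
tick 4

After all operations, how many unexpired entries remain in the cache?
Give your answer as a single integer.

Answer: 0

Derivation:
Op 1: tick 14 -> clock=14.
Op 2: tick 4 -> clock=18.
Op 3: insert c.com -> 10.0.0.1 (expiry=18+4=22). clock=18
Op 4: tick 1 -> clock=19.
Op 5: tick 12 -> clock=31. purged={c.com}
Op 6: insert a.com -> 10.0.0.1 (expiry=31+4=35). clock=31
Op 7: insert a.com -> 10.0.0.1 (expiry=31+3=34). clock=31
Op 8: insert b.com -> 10.0.0.2 (expiry=31+2=33). clock=31
Op 9: tick 13 -> clock=44. purged={a.com,b.com}
Op 10: tick 4 -> clock=48.
Op 11: insert c.com -> 10.0.0.2 (expiry=48+2=50). clock=48
Op 12: insert a.com -> 10.0.0.1 (expiry=48+3=51). clock=48
Op 13: tick 6 -> clock=54. purged={a.com,c.com}
Op 14: tick 4 -> clock=58.
Final cache (unexpired): {} -> size=0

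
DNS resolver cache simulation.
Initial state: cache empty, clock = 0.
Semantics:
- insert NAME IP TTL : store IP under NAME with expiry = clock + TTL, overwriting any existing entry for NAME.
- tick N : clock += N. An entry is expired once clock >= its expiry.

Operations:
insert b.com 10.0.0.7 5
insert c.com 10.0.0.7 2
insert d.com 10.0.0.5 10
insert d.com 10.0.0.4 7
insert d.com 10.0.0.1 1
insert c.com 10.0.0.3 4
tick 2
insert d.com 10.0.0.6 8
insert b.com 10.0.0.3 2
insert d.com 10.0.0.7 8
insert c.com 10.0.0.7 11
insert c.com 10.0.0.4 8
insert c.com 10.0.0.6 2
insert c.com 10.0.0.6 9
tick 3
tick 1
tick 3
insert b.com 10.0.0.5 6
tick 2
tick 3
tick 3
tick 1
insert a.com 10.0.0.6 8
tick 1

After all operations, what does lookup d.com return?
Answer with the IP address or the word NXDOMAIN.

Op 1: insert b.com -> 10.0.0.7 (expiry=0+5=5). clock=0
Op 2: insert c.com -> 10.0.0.7 (expiry=0+2=2). clock=0
Op 3: insert d.com -> 10.0.0.5 (expiry=0+10=10). clock=0
Op 4: insert d.com -> 10.0.0.4 (expiry=0+7=7). clock=0
Op 5: insert d.com -> 10.0.0.1 (expiry=0+1=1). clock=0
Op 6: insert c.com -> 10.0.0.3 (expiry=0+4=4). clock=0
Op 7: tick 2 -> clock=2. purged={d.com}
Op 8: insert d.com -> 10.0.0.6 (expiry=2+8=10). clock=2
Op 9: insert b.com -> 10.0.0.3 (expiry=2+2=4). clock=2
Op 10: insert d.com -> 10.0.0.7 (expiry=2+8=10). clock=2
Op 11: insert c.com -> 10.0.0.7 (expiry=2+11=13). clock=2
Op 12: insert c.com -> 10.0.0.4 (expiry=2+8=10). clock=2
Op 13: insert c.com -> 10.0.0.6 (expiry=2+2=4). clock=2
Op 14: insert c.com -> 10.0.0.6 (expiry=2+9=11). clock=2
Op 15: tick 3 -> clock=5. purged={b.com}
Op 16: tick 1 -> clock=6.
Op 17: tick 3 -> clock=9.
Op 18: insert b.com -> 10.0.0.5 (expiry=9+6=15). clock=9
Op 19: tick 2 -> clock=11. purged={c.com,d.com}
Op 20: tick 3 -> clock=14.
Op 21: tick 3 -> clock=17. purged={b.com}
Op 22: tick 1 -> clock=18.
Op 23: insert a.com -> 10.0.0.6 (expiry=18+8=26). clock=18
Op 24: tick 1 -> clock=19.
lookup d.com: not in cache (expired or never inserted)

Answer: NXDOMAIN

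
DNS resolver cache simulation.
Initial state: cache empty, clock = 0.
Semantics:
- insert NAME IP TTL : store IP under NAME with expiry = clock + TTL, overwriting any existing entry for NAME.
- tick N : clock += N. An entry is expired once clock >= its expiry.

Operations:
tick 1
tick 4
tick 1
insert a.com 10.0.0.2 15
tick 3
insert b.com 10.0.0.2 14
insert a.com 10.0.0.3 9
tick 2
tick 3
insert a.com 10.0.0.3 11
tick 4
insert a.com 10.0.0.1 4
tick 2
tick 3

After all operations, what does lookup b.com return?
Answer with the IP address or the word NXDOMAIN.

Op 1: tick 1 -> clock=1.
Op 2: tick 4 -> clock=5.
Op 3: tick 1 -> clock=6.
Op 4: insert a.com -> 10.0.0.2 (expiry=6+15=21). clock=6
Op 5: tick 3 -> clock=9.
Op 6: insert b.com -> 10.0.0.2 (expiry=9+14=23). clock=9
Op 7: insert a.com -> 10.0.0.3 (expiry=9+9=18). clock=9
Op 8: tick 2 -> clock=11.
Op 9: tick 3 -> clock=14.
Op 10: insert a.com -> 10.0.0.3 (expiry=14+11=25). clock=14
Op 11: tick 4 -> clock=18.
Op 12: insert a.com -> 10.0.0.1 (expiry=18+4=22). clock=18
Op 13: tick 2 -> clock=20.
Op 14: tick 3 -> clock=23. purged={a.com,b.com}
lookup b.com: not in cache (expired or never inserted)

Answer: NXDOMAIN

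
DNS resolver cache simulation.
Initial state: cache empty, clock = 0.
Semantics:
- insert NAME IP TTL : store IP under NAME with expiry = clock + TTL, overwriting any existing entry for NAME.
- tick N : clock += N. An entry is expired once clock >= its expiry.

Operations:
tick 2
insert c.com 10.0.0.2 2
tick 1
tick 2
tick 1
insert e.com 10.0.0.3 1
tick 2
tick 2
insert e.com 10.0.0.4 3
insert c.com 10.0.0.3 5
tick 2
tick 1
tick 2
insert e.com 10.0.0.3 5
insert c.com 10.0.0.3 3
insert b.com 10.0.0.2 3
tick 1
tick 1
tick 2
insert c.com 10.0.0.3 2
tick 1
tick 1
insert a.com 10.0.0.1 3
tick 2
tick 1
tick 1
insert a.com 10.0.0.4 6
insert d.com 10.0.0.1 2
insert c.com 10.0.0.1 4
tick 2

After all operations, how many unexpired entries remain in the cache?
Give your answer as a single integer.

Answer: 2

Derivation:
Op 1: tick 2 -> clock=2.
Op 2: insert c.com -> 10.0.0.2 (expiry=2+2=4). clock=2
Op 3: tick 1 -> clock=3.
Op 4: tick 2 -> clock=5. purged={c.com}
Op 5: tick 1 -> clock=6.
Op 6: insert e.com -> 10.0.0.3 (expiry=6+1=7). clock=6
Op 7: tick 2 -> clock=8. purged={e.com}
Op 8: tick 2 -> clock=10.
Op 9: insert e.com -> 10.0.0.4 (expiry=10+3=13). clock=10
Op 10: insert c.com -> 10.0.0.3 (expiry=10+5=15). clock=10
Op 11: tick 2 -> clock=12.
Op 12: tick 1 -> clock=13. purged={e.com}
Op 13: tick 2 -> clock=15. purged={c.com}
Op 14: insert e.com -> 10.0.0.3 (expiry=15+5=20). clock=15
Op 15: insert c.com -> 10.0.0.3 (expiry=15+3=18). clock=15
Op 16: insert b.com -> 10.0.0.2 (expiry=15+3=18). clock=15
Op 17: tick 1 -> clock=16.
Op 18: tick 1 -> clock=17.
Op 19: tick 2 -> clock=19. purged={b.com,c.com}
Op 20: insert c.com -> 10.0.0.3 (expiry=19+2=21). clock=19
Op 21: tick 1 -> clock=20. purged={e.com}
Op 22: tick 1 -> clock=21. purged={c.com}
Op 23: insert a.com -> 10.0.0.1 (expiry=21+3=24). clock=21
Op 24: tick 2 -> clock=23.
Op 25: tick 1 -> clock=24. purged={a.com}
Op 26: tick 1 -> clock=25.
Op 27: insert a.com -> 10.0.0.4 (expiry=25+6=31). clock=25
Op 28: insert d.com -> 10.0.0.1 (expiry=25+2=27). clock=25
Op 29: insert c.com -> 10.0.0.1 (expiry=25+4=29). clock=25
Op 30: tick 2 -> clock=27. purged={d.com}
Final cache (unexpired): {a.com,c.com} -> size=2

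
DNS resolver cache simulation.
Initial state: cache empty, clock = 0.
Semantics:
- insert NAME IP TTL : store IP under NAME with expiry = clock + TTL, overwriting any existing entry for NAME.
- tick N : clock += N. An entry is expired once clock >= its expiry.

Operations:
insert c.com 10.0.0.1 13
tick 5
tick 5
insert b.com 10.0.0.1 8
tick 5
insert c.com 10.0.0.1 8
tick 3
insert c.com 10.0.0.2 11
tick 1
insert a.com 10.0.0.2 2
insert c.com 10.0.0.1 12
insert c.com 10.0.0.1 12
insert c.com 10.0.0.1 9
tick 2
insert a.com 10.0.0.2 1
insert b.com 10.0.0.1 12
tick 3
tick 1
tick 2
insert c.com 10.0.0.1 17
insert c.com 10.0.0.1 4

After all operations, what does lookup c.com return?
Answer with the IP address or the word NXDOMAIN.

Op 1: insert c.com -> 10.0.0.1 (expiry=0+13=13). clock=0
Op 2: tick 5 -> clock=5.
Op 3: tick 5 -> clock=10.
Op 4: insert b.com -> 10.0.0.1 (expiry=10+8=18). clock=10
Op 5: tick 5 -> clock=15. purged={c.com}
Op 6: insert c.com -> 10.0.0.1 (expiry=15+8=23). clock=15
Op 7: tick 3 -> clock=18. purged={b.com}
Op 8: insert c.com -> 10.0.0.2 (expiry=18+11=29). clock=18
Op 9: tick 1 -> clock=19.
Op 10: insert a.com -> 10.0.0.2 (expiry=19+2=21). clock=19
Op 11: insert c.com -> 10.0.0.1 (expiry=19+12=31). clock=19
Op 12: insert c.com -> 10.0.0.1 (expiry=19+12=31). clock=19
Op 13: insert c.com -> 10.0.0.1 (expiry=19+9=28). clock=19
Op 14: tick 2 -> clock=21. purged={a.com}
Op 15: insert a.com -> 10.0.0.2 (expiry=21+1=22). clock=21
Op 16: insert b.com -> 10.0.0.1 (expiry=21+12=33). clock=21
Op 17: tick 3 -> clock=24. purged={a.com}
Op 18: tick 1 -> clock=25.
Op 19: tick 2 -> clock=27.
Op 20: insert c.com -> 10.0.0.1 (expiry=27+17=44). clock=27
Op 21: insert c.com -> 10.0.0.1 (expiry=27+4=31). clock=27
lookup c.com: present, ip=10.0.0.1 expiry=31 > clock=27

Answer: 10.0.0.1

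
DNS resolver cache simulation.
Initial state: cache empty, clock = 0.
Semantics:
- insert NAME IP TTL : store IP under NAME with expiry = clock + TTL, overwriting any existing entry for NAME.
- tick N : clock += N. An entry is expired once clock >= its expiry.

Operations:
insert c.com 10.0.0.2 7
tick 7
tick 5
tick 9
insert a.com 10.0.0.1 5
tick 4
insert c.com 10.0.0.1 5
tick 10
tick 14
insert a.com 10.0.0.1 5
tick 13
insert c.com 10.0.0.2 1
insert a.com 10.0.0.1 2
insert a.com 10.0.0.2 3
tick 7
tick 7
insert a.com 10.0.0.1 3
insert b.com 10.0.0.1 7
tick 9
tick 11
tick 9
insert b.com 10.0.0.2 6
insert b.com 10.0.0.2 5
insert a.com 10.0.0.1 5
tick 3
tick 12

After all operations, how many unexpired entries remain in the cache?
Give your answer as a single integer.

Op 1: insert c.com -> 10.0.0.2 (expiry=0+7=7). clock=0
Op 2: tick 7 -> clock=7. purged={c.com}
Op 3: tick 5 -> clock=12.
Op 4: tick 9 -> clock=21.
Op 5: insert a.com -> 10.0.0.1 (expiry=21+5=26). clock=21
Op 6: tick 4 -> clock=25.
Op 7: insert c.com -> 10.0.0.1 (expiry=25+5=30). clock=25
Op 8: tick 10 -> clock=35. purged={a.com,c.com}
Op 9: tick 14 -> clock=49.
Op 10: insert a.com -> 10.0.0.1 (expiry=49+5=54). clock=49
Op 11: tick 13 -> clock=62. purged={a.com}
Op 12: insert c.com -> 10.0.0.2 (expiry=62+1=63). clock=62
Op 13: insert a.com -> 10.0.0.1 (expiry=62+2=64). clock=62
Op 14: insert a.com -> 10.0.0.2 (expiry=62+3=65). clock=62
Op 15: tick 7 -> clock=69. purged={a.com,c.com}
Op 16: tick 7 -> clock=76.
Op 17: insert a.com -> 10.0.0.1 (expiry=76+3=79). clock=76
Op 18: insert b.com -> 10.0.0.1 (expiry=76+7=83). clock=76
Op 19: tick 9 -> clock=85. purged={a.com,b.com}
Op 20: tick 11 -> clock=96.
Op 21: tick 9 -> clock=105.
Op 22: insert b.com -> 10.0.0.2 (expiry=105+6=111). clock=105
Op 23: insert b.com -> 10.0.0.2 (expiry=105+5=110). clock=105
Op 24: insert a.com -> 10.0.0.1 (expiry=105+5=110). clock=105
Op 25: tick 3 -> clock=108.
Op 26: tick 12 -> clock=120. purged={a.com,b.com}
Final cache (unexpired): {} -> size=0

Answer: 0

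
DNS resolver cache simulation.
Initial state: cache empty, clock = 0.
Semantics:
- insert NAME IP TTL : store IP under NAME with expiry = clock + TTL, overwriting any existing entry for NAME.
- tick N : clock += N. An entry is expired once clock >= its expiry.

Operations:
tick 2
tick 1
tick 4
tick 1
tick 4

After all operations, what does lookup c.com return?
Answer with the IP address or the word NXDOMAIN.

Op 1: tick 2 -> clock=2.
Op 2: tick 1 -> clock=3.
Op 3: tick 4 -> clock=7.
Op 4: tick 1 -> clock=8.
Op 5: tick 4 -> clock=12.
lookup c.com: not in cache (expired or never inserted)

Answer: NXDOMAIN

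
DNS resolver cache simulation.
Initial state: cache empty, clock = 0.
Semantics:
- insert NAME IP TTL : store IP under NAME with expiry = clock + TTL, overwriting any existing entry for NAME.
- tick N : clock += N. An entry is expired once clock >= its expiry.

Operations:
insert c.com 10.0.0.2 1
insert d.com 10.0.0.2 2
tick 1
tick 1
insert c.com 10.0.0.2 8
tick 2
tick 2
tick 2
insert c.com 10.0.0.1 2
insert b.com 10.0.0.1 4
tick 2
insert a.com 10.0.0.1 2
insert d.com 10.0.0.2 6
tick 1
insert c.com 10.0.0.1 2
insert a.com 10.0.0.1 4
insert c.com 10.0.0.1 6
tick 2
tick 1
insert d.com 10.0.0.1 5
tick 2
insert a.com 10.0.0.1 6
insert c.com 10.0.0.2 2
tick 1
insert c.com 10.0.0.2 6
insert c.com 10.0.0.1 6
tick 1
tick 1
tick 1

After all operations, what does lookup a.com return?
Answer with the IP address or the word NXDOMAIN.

Op 1: insert c.com -> 10.0.0.2 (expiry=0+1=1). clock=0
Op 2: insert d.com -> 10.0.0.2 (expiry=0+2=2). clock=0
Op 3: tick 1 -> clock=1. purged={c.com}
Op 4: tick 1 -> clock=2. purged={d.com}
Op 5: insert c.com -> 10.0.0.2 (expiry=2+8=10). clock=2
Op 6: tick 2 -> clock=4.
Op 7: tick 2 -> clock=6.
Op 8: tick 2 -> clock=8.
Op 9: insert c.com -> 10.0.0.1 (expiry=8+2=10). clock=8
Op 10: insert b.com -> 10.0.0.1 (expiry=8+4=12). clock=8
Op 11: tick 2 -> clock=10. purged={c.com}
Op 12: insert a.com -> 10.0.0.1 (expiry=10+2=12). clock=10
Op 13: insert d.com -> 10.0.0.2 (expiry=10+6=16). clock=10
Op 14: tick 1 -> clock=11.
Op 15: insert c.com -> 10.0.0.1 (expiry=11+2=13). clock=11
Op 16: insert a.com -> 10.0.0.1 (expiry=11+4=15). clock=11
Op 17: insert c.com -> 10.0.0.1 (expiry=11+6=17). clock=11
Op 18: tick 2 -> clock=13. purged={b.com}
Op 19: tick 1 -> clock=14.
Op 20: insert d.com -> 10.0.0.1 (expiry=14+5=19). clock=14
Op 21: tick 2 -> clock=16. purged={a.com}
Op 22: insert a.com -> 10.0.0.1 (expiry=16+6=22). clock=16
Op 23: insert c.com -> 10.0.0.2 (expiry=16+2=18). clock=16
Op 24: tick 1 -> clock=17.
Op 25: insert c.com -> 10.0.0.2 (expiry=17+6=23). clock=17
Op 26: insert c.com -> 10.0.0.1 (expiry=17+6=23). clock=17
Op 27: tick 1 -> clock=18.
Op 28: tick 1 -> clock=19. purged={d.com}
Op 29: tick 1 -> clock=20.
lookup a.com: present, ip=10.0.0.1 expiry=22 > clock=20

Answer: 10.0.0.1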